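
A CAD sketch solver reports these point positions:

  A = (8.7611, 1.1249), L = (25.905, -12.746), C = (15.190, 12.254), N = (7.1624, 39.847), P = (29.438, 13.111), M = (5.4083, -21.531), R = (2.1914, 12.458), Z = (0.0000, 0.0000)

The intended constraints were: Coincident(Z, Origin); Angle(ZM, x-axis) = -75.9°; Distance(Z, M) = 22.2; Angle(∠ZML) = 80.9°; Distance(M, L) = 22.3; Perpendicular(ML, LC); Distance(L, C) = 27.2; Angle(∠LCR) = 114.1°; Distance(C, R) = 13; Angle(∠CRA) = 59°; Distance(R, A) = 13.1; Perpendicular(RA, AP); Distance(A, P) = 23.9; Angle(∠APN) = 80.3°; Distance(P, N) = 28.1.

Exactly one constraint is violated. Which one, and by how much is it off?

Distance(P, N) = 28.1 — off by 6.70.

Z = (0.00, 0.00) ✓; ZM at -75.90° ✓; |ZM| = 22.20 ✓; ∠ZML = 80.90° ✓; |ML| = 22.30 ✓; ∠(ML, LC) = 90.00° ✓; |LC| = 27.20 ✓; ∠LCR = 114.1° ✓; |CR| = 13.00 ✓; ∠CRA = 59.00° ✓; |RA| = 13.10 ✓; ∠(RA, AP) = 90.00° ✓; |AP| = 23.90 ✓; ∠APN = 80.30° ✓; |PN| = 34.80 ✗.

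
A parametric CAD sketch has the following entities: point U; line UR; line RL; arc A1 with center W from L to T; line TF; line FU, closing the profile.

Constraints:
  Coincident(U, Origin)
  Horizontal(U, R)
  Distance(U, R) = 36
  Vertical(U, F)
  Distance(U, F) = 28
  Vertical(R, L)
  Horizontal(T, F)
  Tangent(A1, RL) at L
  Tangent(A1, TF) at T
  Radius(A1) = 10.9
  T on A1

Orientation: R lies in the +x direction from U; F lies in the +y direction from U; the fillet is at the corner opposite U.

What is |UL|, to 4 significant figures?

39.85

U is at the origin; U and R share the same y with |UR| = 36.0 and R on the +x side, so R = (36.00, 0.000). U and F share the same x with |UF| = 28.0 and F on the +y side, so F = (0.000, 28.00). The virtual corner opposite U is at (36.00, 28.00). The tangent condition forces WL to be normal to RL and the tangent condition forces WT to be normal to TF, with radius 10.9, so the center W sits 10.9 in from both sides at W = (25.10, 17.10). That places the tangent points at L = (36.00, 17.10) on RL and T = (25.10, 28.00) on TF. Then |UL| = |L − U| = 39.85.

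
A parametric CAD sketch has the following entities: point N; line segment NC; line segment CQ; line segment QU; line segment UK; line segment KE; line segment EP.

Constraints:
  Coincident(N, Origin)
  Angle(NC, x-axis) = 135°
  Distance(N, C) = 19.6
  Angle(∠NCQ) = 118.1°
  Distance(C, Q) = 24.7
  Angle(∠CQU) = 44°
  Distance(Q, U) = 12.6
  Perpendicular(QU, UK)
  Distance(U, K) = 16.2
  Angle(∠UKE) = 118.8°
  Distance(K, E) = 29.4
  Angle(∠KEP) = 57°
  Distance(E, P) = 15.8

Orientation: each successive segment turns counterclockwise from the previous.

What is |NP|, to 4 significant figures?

48.55

N is at the origin; NC runs at 135.0° with length 19.6, so C = (-13.86, 13.86). ∠NCQ = 118.1° gives CQ at -163.1° from the x-axis; with |CQ| = 24.7, Q = (-37.49, 6.679). ∠CQU = 44.0° gives QU at -27.10° from the x-axis; with |QU| = 12.6, U = (-26.28, 0.9391). QU ⟂ UK, so UK runs at 62.90°; with |UK| = 16.2, K = (-18.90, 15.36). ∠UKE = 118.8° gives KE at 124.1° from the x-axis; with |KE| = 29.4, E = (-35.38, 39.71). ∠KEP = 57.0° gives EP at -112.9° from the x-axis; with |EP| = 15.8, P = (-41.53, 25.15). Then |NP| = |P − N| = 48.55.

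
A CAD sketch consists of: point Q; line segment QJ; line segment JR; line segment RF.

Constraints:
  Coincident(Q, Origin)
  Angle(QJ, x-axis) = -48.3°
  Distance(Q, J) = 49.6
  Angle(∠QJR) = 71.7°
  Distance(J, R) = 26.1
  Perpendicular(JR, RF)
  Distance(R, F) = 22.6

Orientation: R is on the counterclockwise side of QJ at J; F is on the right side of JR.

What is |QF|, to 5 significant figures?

70.482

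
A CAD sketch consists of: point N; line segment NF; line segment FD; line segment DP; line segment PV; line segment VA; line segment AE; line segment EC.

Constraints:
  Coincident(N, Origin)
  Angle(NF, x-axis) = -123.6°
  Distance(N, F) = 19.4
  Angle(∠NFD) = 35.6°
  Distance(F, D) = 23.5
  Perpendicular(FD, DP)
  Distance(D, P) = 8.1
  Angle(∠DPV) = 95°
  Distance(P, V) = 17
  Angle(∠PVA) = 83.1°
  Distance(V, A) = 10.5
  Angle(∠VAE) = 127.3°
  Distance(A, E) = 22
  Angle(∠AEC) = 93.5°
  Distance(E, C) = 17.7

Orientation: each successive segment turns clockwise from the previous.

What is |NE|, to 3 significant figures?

26.5

N is at the origin; NF runs at -123.6° with length 19.4, so F = (-10.7, -16.2). ∠NFD = 35.6° gives FD at 92.0° from the x-axis; with |FD| = 23.5, D = (-11.6, 7.33). The perpendicularity gives DP at right angles to FD, so DP runs at 2.00°; with |DP| = 8.1, P = (-3.46, 7.61). ∠DPV = 95.0° gives PV at -83.0° from the x-axis; with |PV| = 17.0, V = (-1.39, -9.26). ∠PVA = 83.1° gives VA at -180° from the x-axis; with |VA| = 10.5, A = (-11.9, -9.28). ∠VAE = 127.3° gives AE at 127° from the x-axis; with |AE| = 22.0, E = (-25.3, 8.20). Then |NE| = |E − N| = 26.5.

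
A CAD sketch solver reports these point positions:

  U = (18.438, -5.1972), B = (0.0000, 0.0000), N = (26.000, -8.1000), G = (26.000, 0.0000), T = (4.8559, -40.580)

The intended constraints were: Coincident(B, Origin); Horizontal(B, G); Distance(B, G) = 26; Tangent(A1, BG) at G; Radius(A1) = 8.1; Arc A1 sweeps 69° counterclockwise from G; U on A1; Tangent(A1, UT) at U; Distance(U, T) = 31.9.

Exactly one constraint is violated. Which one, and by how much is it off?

Distance(U, T) = 31.9 — off by 6.00.

B = (0.00, 0.00) ✓; B.y = 0.00, G.y = 0.00 ✓; |BG| = 26.00 ✓; ∠(NG, GB) = 90.00° ✓; |NG| = 8.100 ✓; bearing(N→U) − bearing(N→G) = 69.00° ✓; |NU| = 8.100 ✓; ∠(NU, UT) = 90.00° ✓; |UT| = 37.90 ✗.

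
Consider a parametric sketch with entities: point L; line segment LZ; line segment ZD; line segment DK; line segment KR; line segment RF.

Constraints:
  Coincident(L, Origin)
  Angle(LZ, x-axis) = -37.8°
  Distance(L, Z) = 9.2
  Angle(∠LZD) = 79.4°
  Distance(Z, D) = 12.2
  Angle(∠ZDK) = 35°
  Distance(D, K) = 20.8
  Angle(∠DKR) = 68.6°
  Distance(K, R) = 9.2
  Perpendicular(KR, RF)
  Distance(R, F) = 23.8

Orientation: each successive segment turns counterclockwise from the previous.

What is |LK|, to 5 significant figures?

7.1405

∠LZD = 79.4° gives ZD at 62.800° from the x-axis; with |ZD| = 12.2, D = (12.846, 5.2121). ∠ZDK = 35.0° gives DK at -152.20° from the x-axis; with |DK| = 20.8, K = (-5.5533, -4.4887). Then |LK| = |K − L| = 7.1405.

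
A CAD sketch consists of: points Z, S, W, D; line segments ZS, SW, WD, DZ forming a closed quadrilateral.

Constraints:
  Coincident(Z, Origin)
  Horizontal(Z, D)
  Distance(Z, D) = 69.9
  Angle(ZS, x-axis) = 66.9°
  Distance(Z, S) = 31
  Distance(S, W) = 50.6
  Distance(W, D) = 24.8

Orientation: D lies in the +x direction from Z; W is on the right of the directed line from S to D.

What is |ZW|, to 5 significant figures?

47.394

Checks: |SW| = 50.60 ✓; |WD| = 24.80 ✓.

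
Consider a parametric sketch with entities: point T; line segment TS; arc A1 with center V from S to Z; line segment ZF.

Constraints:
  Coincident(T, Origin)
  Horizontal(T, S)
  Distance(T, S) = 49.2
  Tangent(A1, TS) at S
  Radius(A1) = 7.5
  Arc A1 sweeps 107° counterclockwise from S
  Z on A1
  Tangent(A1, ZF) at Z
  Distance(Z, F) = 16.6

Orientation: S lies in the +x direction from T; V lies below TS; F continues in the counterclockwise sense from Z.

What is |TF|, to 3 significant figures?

53.4

T is at the origin; T and S share the same y with |TS| = 49.2 and S on the +x side, so S = (49.2, 0.00). A1 meets TS tangentially, so VS is at right angles to TS, so V = S + (0, -7.5) = (49.2, -7.50). On A1, S sits at bearing 90° from V; a 107° counterclockwise sweep puts Z at bearing 197°, so Z = V + 7.5·(cos 197°, sin 197°) = (42.0, -9.69). Since A1 is tangent to ZF there, VZ ⟂ ZF, so ZF runs along (−sin 197°, cos 197°); with |ZF| = 16.6, F = (46.9, -25.6). Then |TF| = |F − T| = 53.4.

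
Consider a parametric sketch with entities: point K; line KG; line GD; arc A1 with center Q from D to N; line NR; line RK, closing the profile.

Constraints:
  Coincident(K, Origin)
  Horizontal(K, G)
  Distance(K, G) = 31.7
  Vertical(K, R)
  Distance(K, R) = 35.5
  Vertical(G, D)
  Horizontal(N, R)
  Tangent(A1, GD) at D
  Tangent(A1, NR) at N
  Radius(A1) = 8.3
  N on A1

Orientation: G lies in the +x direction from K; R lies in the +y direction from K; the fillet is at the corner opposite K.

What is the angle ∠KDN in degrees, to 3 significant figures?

85.6°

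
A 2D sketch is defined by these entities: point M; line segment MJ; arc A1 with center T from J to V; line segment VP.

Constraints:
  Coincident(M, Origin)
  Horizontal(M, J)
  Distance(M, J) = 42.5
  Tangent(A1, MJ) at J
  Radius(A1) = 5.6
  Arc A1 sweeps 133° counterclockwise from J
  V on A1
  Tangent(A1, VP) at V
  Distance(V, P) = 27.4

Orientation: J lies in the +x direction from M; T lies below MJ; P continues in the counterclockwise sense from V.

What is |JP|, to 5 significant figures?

32.874

M is at the origin; M and J share the same y with |MJ| = 42.5 and J on the +x side, so J = (42.500, 0.0000). Tangency of A1 to MJ means the radius TJ is perpendicular to MJ, so T = J + (0, -5.6) = (42.500, -5.6000). On A1, J sits at bearing 90° from T; a 133° counterclockwise sweep puts V at bearing 223°, so V = T + 5.6·(cos 223°, sin 223°) = (38.404, -9.4192). The tangent condition forces TV to be normal to VP, so VP runs along (−sin 223°, cos 223°); with |VP| = 27.4, P = (57.091, -29.458). Then |JP| = |P − J| = 32.874.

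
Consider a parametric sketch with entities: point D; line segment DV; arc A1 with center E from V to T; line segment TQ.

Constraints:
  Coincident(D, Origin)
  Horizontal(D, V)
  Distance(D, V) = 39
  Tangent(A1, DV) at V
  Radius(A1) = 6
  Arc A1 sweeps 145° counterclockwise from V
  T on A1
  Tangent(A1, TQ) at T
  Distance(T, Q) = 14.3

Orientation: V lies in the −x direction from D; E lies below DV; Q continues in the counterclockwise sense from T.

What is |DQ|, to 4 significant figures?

36.19

D is at the origin; D and V share the same y with |DV| = 39.0 and V on the −x side, so V = (-39.00, 0.000). Since A1 is tangent to DV there, EV ⟂ DV, so E = V + (0, -6) = (-39.00, -6.000). On A1, V sits at bearing 90° from E; a 145° counterclockwise sweep puts T at bearing 235°, so T = E + 6.0·(cos 235°, sin 235°) = (-42.44, -10.91). The tangent condition forces ET to be normal to TQ, so TQ runs along (−sin 235°, cos 235°); with |TQ| = 14.3, Q = (-30.73, -19.12). Then |DQ| = |Q − D| = 36.19.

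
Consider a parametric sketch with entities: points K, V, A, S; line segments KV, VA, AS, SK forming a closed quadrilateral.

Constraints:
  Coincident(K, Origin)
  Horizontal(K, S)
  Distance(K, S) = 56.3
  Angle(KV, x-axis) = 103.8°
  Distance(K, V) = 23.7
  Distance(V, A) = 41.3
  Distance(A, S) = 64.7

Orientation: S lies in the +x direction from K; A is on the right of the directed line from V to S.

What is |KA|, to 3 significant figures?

19.2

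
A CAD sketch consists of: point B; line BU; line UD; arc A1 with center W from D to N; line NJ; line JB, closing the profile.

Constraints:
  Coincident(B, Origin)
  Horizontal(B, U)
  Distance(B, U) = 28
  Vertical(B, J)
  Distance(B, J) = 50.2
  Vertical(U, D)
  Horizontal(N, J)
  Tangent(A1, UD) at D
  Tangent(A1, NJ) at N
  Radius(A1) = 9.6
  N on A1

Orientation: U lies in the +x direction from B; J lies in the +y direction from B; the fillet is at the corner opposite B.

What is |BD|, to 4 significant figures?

49.32

B is at the origin; BU is horizontal with |BU| = 28.0 and U on the +x side, so U = (28.00, 0.000). BJ is vertical with |BJ| = 50.2 and J on the +y side, so J = (0.000, 50.20). The virtual corner opposite B is at (28.00, 50.20). Since A1 is tangent to UD there, WD ⟂ UD and the tangent condition forces WN to be normal to NJ, with radius 9.6, so the center W sits 9.6 in from both sides at W = (18.40, 40.60). That places the tangent points at D = (28.00, 40.60) on UD and N = (18.40, 50.20) on NJ. Then |BD| = |D − B| = 49.32.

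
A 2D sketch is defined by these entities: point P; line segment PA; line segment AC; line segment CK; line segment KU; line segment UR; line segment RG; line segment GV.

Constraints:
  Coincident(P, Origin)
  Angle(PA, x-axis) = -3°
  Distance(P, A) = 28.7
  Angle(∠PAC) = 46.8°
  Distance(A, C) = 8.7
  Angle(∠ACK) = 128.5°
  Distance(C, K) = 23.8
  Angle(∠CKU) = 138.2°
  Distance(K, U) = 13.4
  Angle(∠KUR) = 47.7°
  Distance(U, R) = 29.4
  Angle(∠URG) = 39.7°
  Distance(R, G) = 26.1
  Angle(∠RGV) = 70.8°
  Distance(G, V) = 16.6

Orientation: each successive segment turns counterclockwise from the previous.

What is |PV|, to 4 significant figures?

7.926

∠URG = 39.7° gives RG at 136.1° from the x-axis; with |RG| = 26.1, G = (0.05031, 11.16). ∠RGV = 70.8° gives GV at -114.7° from the x-axis; with |GV| = 16.6, V = (-6.886, -3.924). Then |PV| = |V − P| = 7.926.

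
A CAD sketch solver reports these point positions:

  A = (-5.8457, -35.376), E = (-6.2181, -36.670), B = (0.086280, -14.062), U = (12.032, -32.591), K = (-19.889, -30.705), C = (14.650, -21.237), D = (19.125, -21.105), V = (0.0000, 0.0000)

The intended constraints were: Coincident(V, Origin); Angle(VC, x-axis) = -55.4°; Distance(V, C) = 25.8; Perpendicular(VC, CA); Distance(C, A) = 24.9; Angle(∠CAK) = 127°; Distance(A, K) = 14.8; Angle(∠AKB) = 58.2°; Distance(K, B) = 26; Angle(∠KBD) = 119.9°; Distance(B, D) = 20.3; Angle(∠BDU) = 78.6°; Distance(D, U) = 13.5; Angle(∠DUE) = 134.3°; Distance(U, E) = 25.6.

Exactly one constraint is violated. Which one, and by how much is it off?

Distance(U, E) = 25.6 — off by 6.90.

V = (0.00, 0.00) ✓; VC at -55.40° ✓; |VC| = 25.80 ✓; ∠(VC, CA) = 90.00° ✓; |CA| = 24.90 ✓; ∠CAK = 127.0° ✓; |AK| = 14.80 ✓; ∠AKB = 58.20° ✓; |KB| = 26.00 ✓; ∠KBD = 119.9° ✓; |BD| = 20.30 ✓; ∠BDU = 78.60° ✓; |DU| = 13.50 ✓; ∠DUE = 134.3° ✓; |UE| = 18.70 ✗.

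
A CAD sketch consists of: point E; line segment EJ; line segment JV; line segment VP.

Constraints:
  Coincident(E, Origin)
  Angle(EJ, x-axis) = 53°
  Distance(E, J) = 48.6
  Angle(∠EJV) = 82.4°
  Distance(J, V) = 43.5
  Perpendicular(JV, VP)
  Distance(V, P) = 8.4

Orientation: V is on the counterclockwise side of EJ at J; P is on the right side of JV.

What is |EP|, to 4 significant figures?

67.64

E is at the origin; EJ runs at 53.0° with length 48.6, so J = 48.6·(cos 53.0°, sin 53.0°) = (29.25, 38.81). ∠EJV = 82.4°, so JV runs at 53.0° + (180° − 82.4°) = 150.6° from the x-axis; with |JV| = 43.5, V = J + 43.5·(cos 150.6°, sin 150.6°) = (-8.650, 60.17). JV ⟂ VP; with |VP| = 8.4 on the right of JV, P = V + 8.4·(0.4909, 0.8712) = (-4.526, 67.49). Then |EP| = |P − E| = 67.64.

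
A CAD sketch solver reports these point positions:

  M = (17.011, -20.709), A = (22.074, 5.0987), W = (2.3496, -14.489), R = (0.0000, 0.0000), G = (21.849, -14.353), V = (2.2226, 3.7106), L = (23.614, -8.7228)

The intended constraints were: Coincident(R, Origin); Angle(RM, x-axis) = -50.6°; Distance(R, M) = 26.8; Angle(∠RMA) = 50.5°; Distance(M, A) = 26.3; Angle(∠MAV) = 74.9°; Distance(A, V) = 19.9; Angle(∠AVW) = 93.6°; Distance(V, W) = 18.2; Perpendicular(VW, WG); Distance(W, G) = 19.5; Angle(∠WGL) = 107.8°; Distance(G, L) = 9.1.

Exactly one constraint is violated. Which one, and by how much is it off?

Distance(G, L) = 9.1 — off by 3.20.

R = (0.00, 0.00) ✓; RM at -50.60° ✓; |RM| = 26.80 ✓; ∠RMA = 50.50° ✓; |MA| = 26.30 ✓; ∠MAV = 74.90° ✓; |AV| = 19.90 ✓; ∠AVW = 93.60° ✓; |VW| = 18.20 ✓; ∠(VW, WG) = 90.00° ✓; |WG| = 19.50 ✓; ∠WGL = 107.8° ✓; |GL| = 5.900 ✗.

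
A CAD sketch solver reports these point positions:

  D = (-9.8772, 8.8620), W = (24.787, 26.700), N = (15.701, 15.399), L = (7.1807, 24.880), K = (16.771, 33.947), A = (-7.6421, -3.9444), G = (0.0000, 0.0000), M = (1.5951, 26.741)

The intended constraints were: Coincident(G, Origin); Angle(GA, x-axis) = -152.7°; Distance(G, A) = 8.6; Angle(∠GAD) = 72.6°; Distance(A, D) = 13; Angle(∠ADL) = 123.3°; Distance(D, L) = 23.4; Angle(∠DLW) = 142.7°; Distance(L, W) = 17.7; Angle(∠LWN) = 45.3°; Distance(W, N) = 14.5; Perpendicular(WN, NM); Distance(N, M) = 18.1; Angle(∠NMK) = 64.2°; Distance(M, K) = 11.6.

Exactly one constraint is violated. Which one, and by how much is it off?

Distance(M, K) = 11.6 — off by 5.20.

G = (0.00, 0.00) ✓; GA at -152.7° ✓; |GA| = 8.600 ✓; ∠GAD = 72.60° ✓; |AD| = 13.00 ✓; ∠ADL = 123.3° ✓; |DL| = 23.40 ✓; ∠DLW = 142.7° ✓; |LW| = 17.70 ✓; ∠LWN = 45.30° ✓; |WN| = 14.50 ✓; ∠(WN, NM) = 90.00° ✓; |NM| = 18.10 ✓; ∠NMK = 64.20° ✓; |MK| = 16.80 ✗.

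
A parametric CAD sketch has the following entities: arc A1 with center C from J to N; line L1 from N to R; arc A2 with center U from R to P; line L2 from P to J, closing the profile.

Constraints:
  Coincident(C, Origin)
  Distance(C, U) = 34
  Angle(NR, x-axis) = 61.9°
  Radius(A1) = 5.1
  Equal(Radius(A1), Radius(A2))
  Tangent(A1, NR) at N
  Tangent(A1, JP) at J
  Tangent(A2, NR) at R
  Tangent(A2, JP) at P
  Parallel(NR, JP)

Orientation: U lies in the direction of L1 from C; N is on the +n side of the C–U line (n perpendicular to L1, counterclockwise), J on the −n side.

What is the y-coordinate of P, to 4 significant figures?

27.59

The slot axis is L1's direction at 61.9°, so u = (cos 61.9°, sin 61.9°) = (0.4710, 0.8821) and n = (−sin 61.9°, cos 61.9°) = (-0.8821, 0.4710). C is at the origin and U lies 34.0 along u from C, so U = 34.0·u = (16.01, 29.99). Tangency of A1 to both parallel lines with radius 5.1 puts N and J at C ± 5.1·n: N = (-4.499, 2.402), J = (4.499, -2.402). Equal radii place R and P the same way about U: R = U + 5.1·n = (11.52, 32.39), P = U − 5.1·n = (20.51, 27.59). So P.y = 27.59.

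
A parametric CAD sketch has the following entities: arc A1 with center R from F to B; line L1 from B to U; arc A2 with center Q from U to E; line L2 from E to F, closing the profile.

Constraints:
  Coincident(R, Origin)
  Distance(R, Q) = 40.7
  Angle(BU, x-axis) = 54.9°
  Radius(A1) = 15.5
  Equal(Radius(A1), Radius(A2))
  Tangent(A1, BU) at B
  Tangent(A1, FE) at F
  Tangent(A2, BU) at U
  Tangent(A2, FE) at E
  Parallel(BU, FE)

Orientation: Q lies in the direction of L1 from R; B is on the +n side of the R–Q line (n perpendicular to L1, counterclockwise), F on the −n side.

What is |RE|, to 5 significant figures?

43.552

The slot axis is L1's direction at 54.9°, so u = (cos 54.9°, sin 54.9°) = (0.57501, 0.81815) and n = (−sin 54.9°, cos 54.9°) = (-0.81815, 0.57501). R is at the origin and Q lies 40.7 along u from R, so Q = 40.7·u = (23.403, 33.299). Tangency of A1 to both parallel lines with radius 15.5 puts B and F at R ± 15.5·n: B = (-12.681, 8.9126), F = (12.681, -8.9126). Equal radii place U and E the same way about Q: U = Q + 15.5·n = (10.721, 42.211), E = Q − 15.5·n = (36.084, 24.386). Then |RE| = |E − R| = 43.552.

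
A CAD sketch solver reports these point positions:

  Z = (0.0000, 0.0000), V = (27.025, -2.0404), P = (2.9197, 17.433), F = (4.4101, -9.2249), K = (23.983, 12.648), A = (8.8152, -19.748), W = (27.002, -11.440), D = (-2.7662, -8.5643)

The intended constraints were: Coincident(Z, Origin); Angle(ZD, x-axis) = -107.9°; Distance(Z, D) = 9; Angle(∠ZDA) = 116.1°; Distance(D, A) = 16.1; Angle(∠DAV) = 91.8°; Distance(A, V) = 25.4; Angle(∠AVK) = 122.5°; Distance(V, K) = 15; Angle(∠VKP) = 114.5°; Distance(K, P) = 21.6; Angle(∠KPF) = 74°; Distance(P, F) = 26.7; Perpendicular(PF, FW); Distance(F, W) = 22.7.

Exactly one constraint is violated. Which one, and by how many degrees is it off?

Perpendicular(PF, FW) — off by 8.80°.

Z = (0.00, 0.00) ✓; ZD at -107.9° ✓; |ZD| = 9.000 ✓; ∠ZDA = 116.1° ✓; |DA| = 16.10 ✓; ∠DAV = 91.80° ✓; |AV| = 25.40 ✓; ∠AVK = 122.5° ✓; |VK| = 15.00 ✓; ∠VKP = 114.5° ✓; |KP| = 21.60 ✓; ∠KPF = 74.00° ✓; |PF| = 26.70 ✓; ∠(PF, FW) = 81.20° ✗; |FW| = 22.70 ✓.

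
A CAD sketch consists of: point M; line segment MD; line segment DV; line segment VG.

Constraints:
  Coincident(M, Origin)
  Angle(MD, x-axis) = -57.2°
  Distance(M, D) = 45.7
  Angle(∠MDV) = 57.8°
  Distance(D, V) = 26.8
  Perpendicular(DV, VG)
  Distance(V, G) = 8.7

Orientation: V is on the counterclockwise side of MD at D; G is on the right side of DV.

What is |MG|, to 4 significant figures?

47.43

∠MDV = 57.8°, so DV runs at -57.2° + (180° − 57.8°) = 65.00° from the x-axis; with |DV| = 26.8, V = D + 26.8·(cos 65.00°, sin 65.00°) = (36.08, -14.12). The perpendicularity gives VG at right angles to DV; with |VG| = 8.7 on the right of DV, G = V + 8.7·(0.9063, -0.4226) = (43.97, -17.80). Then |MG| = |G − M| = 47.43.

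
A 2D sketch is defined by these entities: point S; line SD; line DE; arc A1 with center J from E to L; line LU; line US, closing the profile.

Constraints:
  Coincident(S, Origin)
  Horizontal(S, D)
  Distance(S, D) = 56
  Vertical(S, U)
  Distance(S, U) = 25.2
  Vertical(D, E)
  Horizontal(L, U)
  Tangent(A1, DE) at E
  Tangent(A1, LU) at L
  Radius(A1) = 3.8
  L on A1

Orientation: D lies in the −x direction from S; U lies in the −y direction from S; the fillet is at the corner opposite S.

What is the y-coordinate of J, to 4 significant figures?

-21.40

S is at the origin; S and D share the same y with |SD| = 56.0 and D on the −x side, so D = (-56.00, 0.000). SU is vertical with |SU| = 25.2 and U on the −y side, so U = (0.000, -25.20). The virtual corner opposite S is at (-56.00, -25.20). Tangency of A1 to DE means the radius JE is perpendicular to DE and tangency of A1 to LU means the radius JL is perpendicular to LU, with radius 3.8, so the center J sits 3.8 in from both sides at J = (-52.20, -21.40). So J.y = -21.40.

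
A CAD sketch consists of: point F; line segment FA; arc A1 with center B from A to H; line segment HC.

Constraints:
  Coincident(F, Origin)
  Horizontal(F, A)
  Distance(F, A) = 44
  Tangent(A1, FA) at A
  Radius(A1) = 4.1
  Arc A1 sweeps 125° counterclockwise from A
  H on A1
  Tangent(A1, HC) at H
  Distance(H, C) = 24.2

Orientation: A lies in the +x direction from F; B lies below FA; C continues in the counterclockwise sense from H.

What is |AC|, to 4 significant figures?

28.30

F is at the origin; F and A share the same y with |FA| = 44.0 and A on the +x side, so A = (44.00, 0.000). A1 meets FA tangentially, so BA is at right angles to FA, so B = A + (0, -4.1) = (44.00, -4.100). On A1, A sits at bearing 90° from B; a 125° counterclockwise sweep puts H at bearing 215°, so H = B + 4.1·(cos 215°, sin 215°) = (40.64, -6.452). Tangency of A1 to HC means the radius BH is perpendicular to HC, so HC runs along (−sin 215°, cos 215°); with |HC| = 24.2, C = (54.52, -26.28). Then |AC| = |C − A| = 28.30.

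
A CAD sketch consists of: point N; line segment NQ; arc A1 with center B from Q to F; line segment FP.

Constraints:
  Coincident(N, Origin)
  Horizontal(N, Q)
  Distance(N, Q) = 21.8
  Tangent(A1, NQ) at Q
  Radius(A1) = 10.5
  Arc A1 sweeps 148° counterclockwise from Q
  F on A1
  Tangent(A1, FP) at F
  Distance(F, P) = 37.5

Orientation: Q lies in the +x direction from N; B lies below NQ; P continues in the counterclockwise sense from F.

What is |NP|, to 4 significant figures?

62.05

N is at the origin; N and Q share the same y with |NQ| = 21.8 and Q on the +x side, so Q = (21.80, 0.000). Tangency of A1 to NQ means the radius BQ is perpendicular to NQ, so B = Q + (0, -10.5) = (21.80, -10.50). On A1, Q sits at bearing 90° from B; a 148° counterclockwise sweep puts F at bearing 238°, so F = B + 10.5·(cos 238°, sin 238°) = (16.24, -19.40). The tangent condition forces BF to be normal to FP, so FP runs along (−sin 238°, cos 238°); with |FP| = 37.5, P = (48.04, -39.28). Then |NP| = |P − N| = 62.05.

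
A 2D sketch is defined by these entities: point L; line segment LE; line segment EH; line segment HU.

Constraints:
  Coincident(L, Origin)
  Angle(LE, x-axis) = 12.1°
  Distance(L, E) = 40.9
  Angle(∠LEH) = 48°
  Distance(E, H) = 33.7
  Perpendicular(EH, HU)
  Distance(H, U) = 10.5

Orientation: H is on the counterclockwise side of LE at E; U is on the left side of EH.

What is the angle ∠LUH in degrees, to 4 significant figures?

162.3°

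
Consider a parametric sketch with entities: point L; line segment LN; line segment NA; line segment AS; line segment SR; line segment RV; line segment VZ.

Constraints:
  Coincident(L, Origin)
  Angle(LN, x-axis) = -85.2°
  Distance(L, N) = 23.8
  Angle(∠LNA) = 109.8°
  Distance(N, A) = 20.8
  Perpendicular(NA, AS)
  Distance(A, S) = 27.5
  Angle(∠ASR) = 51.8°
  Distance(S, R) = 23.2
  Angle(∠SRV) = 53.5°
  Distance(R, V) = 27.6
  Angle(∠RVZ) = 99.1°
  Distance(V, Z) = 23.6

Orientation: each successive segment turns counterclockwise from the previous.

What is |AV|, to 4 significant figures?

10.24

∠ASR = 51.8° gives SR at -156.8° from the x-axis; with |SR| = 23.2, R = (7.876, -11.68). ∠SRV = 53.5° gives RV at -30.30° from the x-axis; with |RV| = 27.6, V = (31.71, -25.60). Then |AV| = |V − A| = 10.24.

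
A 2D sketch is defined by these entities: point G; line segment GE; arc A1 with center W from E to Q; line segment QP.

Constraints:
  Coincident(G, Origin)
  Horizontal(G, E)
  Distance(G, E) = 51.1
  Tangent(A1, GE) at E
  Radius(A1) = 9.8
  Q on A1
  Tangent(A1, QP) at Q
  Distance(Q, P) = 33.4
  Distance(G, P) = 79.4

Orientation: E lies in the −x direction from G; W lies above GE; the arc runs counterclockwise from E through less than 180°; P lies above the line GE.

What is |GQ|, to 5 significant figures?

47.497

Checks: |WQ| = 9.800 ✓; ∠(WQ, QP) = 90.00° ✓; |QP| = 33.40 ✓; |GP| = 79.40 ✓.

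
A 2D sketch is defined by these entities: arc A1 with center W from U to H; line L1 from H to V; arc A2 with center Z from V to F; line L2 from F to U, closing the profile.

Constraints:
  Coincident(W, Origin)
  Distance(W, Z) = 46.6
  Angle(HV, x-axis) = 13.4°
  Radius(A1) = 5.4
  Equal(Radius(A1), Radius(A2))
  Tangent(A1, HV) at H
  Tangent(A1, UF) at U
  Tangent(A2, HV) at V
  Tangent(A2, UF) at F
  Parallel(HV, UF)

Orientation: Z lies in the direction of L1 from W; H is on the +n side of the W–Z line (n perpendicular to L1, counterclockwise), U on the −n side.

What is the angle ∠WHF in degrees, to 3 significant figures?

77.0°

The slot axis is L1's direction at 13.4°, so u = (cos 13.4°, sin 13.4°) = (0.973, 0.232) and n = (−sin 13.4°, cos 13.4°) = (-0.232, 0.973). W is at the origin and Z lies 46.6 along u from W, so Z = 46.6·u = (45.3, 10.8). Tangency of A1 to both parallel lines with radius 5.4 puts H and U at W ± 5.4·n: H = (-1.25, 5.25), U = (1.25, -5.25). Equal radii place V and F the same way about Z: V = Z + 5.4·n = (44.1, 16.1), F = Z − 5.4·n = (46.6, 5.55). Then cos ∠WHF = HW·HF / (|HW||HF|), giving 77.0°.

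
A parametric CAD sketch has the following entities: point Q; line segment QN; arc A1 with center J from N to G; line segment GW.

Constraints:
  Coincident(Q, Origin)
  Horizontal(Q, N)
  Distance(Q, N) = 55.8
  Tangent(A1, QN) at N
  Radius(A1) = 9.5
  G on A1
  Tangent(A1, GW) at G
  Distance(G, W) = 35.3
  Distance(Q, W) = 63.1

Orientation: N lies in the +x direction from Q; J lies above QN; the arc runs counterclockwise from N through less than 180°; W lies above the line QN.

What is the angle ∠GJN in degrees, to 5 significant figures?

122.48°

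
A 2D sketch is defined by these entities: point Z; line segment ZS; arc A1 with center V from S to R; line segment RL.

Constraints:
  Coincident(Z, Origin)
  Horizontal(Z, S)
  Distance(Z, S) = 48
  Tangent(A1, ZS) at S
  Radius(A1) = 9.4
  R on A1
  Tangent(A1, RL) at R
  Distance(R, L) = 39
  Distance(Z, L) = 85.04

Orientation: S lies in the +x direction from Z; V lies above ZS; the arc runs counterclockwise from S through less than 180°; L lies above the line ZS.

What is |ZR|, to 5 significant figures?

56.265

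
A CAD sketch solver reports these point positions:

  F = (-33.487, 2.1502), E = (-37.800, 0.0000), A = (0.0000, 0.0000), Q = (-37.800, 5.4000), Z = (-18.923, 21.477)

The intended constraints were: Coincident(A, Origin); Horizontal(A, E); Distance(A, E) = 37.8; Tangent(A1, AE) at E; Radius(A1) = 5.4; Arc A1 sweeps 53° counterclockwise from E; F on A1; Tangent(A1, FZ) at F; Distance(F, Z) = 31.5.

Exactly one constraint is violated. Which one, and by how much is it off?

Distance(F, Z) = 31.5 — off by 7.30.

A = (0.00, 0.00) ✓; A.y = 0.00, E.y = 0.00 ✓; |AE| = 37.80 ✓; ∠(QE, EA) = 90.00° ✓; |QE| = 5.400 ✓; bearing(Q→F) − bearing(Q→E) = 53.00° ✓; |QF| = 5.400 ✓; ∠(QF, FZ) = 90.00° ✓; |FZ| = 24.20 ✗.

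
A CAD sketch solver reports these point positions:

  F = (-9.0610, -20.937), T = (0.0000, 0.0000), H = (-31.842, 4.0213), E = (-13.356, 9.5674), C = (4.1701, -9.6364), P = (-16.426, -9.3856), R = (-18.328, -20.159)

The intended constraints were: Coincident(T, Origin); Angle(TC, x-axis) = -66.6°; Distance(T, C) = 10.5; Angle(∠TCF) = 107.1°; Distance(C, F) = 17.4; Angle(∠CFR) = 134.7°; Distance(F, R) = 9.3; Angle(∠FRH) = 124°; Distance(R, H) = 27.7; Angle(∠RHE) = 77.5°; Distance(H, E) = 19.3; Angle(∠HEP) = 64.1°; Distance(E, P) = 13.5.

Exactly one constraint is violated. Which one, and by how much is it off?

Distance(E, P) = 13.5 — off by 5.70.

T = (0.00, 0.00) ✓; TC at -66.60° ✓; |TC| = 10.50 ✓; ∠TCF = 107.1° ✓; |CF| = 17.40 ✓; ∠CFR = 134.7° ✓; |FR| = 9.300 ✓; ∠FRH = 124.0° ✓; |RH| = 27.70 ✓; ∠RHE = 77.50° ✓; |HE| = 19.30 ✓; ∠HEP = 64.10° ✓; |EP| = 19.20 ✗.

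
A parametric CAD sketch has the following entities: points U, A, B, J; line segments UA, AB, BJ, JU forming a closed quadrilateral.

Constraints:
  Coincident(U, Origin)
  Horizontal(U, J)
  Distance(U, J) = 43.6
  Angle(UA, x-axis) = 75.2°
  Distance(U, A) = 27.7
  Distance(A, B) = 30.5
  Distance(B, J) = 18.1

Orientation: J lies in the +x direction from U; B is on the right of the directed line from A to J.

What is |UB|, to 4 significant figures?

25.82

U is at the origin; U and J share the same y with |UJ| = 43.6 and J in +x, so J = (43.6, 0). UA runs at 75.2° with |UA| = 27.7, so A = (7.076, 26.78). B is determined by |AB| = 30.5 and |BJ| = 18.1 together: it lies at the intersection of circle(A, 30.5) and circle(J, 18.1). With |AJ| = 45.29, the foot of the radical line on AJ is 29.30 from A and the perpendicular offset is √(30.5² − 29.30²) = 8.477. Taking the right-of-AJ solution: B = (25.69, 2.620).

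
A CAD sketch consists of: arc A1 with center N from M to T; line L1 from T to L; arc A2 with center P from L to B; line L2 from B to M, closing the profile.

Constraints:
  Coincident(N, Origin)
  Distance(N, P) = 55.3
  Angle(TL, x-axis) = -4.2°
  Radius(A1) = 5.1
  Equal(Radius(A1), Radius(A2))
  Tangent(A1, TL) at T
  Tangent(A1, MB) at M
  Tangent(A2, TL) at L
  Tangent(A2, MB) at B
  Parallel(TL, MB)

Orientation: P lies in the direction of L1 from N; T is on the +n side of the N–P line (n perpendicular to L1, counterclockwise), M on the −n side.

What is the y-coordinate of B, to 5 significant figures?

-9.1364

Tangency of A1 to both parallel lines with radius 5.1 puts T and M at N ± 5.1·n: T = (0.37351, 5.0863), M = (-0.37351, -5.0863). Equal radii place L and B the same way about P: L = P + 5.1·n = (55.525, 1.0362), B = P − 5.1·n = (54.778, -9.1364). So B.y = -9.1364.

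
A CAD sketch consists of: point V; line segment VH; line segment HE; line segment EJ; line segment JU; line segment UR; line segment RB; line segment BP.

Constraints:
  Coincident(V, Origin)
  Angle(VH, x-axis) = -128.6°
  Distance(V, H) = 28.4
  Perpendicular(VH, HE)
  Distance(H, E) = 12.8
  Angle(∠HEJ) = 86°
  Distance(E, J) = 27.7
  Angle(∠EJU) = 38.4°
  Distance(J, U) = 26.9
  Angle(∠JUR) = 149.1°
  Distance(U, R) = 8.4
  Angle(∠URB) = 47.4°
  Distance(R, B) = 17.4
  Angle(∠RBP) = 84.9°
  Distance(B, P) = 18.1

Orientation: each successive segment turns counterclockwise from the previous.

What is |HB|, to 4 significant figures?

11.81

∠JUR = 149.1° gives UR at -132.1° from the x-axis; with |UR| = 8.4, R = (-23.34, -21.48). ∠URB = 47.4° gives RB at 0.5000° from the x-axis; with |RB| = 17.4, B = (-5.942, -21.33). Then |HB| = |B − H| = 11.81.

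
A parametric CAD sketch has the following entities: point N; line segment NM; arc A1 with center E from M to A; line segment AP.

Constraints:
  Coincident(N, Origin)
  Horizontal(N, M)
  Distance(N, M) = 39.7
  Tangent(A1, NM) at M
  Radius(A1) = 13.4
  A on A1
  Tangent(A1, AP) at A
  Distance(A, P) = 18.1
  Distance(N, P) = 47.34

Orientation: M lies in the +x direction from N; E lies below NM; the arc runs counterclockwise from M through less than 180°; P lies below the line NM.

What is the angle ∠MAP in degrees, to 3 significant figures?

126°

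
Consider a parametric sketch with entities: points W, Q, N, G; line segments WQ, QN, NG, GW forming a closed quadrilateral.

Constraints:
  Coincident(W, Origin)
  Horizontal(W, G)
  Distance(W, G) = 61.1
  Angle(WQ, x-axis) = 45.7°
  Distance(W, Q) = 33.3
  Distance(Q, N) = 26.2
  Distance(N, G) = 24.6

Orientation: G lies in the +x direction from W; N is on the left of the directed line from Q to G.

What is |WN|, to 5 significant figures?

53.890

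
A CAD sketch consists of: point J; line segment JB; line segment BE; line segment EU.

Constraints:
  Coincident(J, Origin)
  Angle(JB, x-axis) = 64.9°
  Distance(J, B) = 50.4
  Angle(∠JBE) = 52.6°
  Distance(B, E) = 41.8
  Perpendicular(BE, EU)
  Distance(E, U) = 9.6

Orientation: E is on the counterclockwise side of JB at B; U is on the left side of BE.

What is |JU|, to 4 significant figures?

32.43

J is at the origin; JB runs at 64.9° with length 50.4, so B = 50.4·(cos 64.9°, sin 64.9°) = (21.38, 45.64). ∠JBE = 52.6°, so BE runs at 64.9° + (180° − 52.6°) = 192.3° from the x-axis; with |BE| = 41.8, E = B + 41.8·(cos 192.3°, sin 192.3°) = (-19.46, 36.74). BE is perpendicular to EU; with |EU| = 9.6 on the left of BE, U = E + 9.6·(0.2130, -0.9770) = (-17.42, 27.36). Then |JU| = |U − J| = 32.43.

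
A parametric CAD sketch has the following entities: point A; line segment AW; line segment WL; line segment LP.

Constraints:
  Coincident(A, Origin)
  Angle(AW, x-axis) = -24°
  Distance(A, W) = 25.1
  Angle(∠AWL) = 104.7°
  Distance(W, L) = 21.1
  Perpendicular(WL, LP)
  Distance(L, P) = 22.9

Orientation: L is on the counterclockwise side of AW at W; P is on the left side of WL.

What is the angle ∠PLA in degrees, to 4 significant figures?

48.53°

A is at the origin; AW runs at -24.0° with length 25.1, so W = 25.1·(cos -24.0°, sin -24.0°) = (22.93, -10.21). ∠AWL = 104.7°, so WL runs at -24.0° + (180° − 104.7°) = 51.30° from the x-axis; with |WL| = 21.1, L = W + 21.1·(cos 51.30°, sin 51.30°) = (36.12, 6.258). The perpendicularity gives LP at right angles to WL; with |LP| = 22.9 on the left of WL, P = L + 22.9·(-0.7804, 0.6252) = (18.25, 20.58). Then cos ∠PLA = LP·LA / (|LP||LA|), giving 48.53°.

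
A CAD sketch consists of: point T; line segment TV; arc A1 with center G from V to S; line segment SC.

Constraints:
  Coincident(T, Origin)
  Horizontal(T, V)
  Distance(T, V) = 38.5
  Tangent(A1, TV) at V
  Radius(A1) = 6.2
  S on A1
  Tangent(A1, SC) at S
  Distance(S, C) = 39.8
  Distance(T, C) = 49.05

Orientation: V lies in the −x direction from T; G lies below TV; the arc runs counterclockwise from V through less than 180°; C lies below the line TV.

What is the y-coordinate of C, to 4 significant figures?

-43.35

T is at the origin; T and V share the same y with |TV| = 38.5 and V on the −x side, so V = (-38.50, 0.000). Tangency of A1 to TV means the radius GV is perpendicular to TV, so G = V + (0, -6.2) = (-38.50, -6.200). Since GS ⟂ SC (tangency), |GC| = √(6.2² + 39.8²) = 40.28 regardless of where S sits on A1. So C lies on both circle(T, 49.05) and circle(G, 40.28); the below-TV intersection is C = (-22.94, -43.35). S is the foot of the tangent from C: S = (-43.78, -9.446).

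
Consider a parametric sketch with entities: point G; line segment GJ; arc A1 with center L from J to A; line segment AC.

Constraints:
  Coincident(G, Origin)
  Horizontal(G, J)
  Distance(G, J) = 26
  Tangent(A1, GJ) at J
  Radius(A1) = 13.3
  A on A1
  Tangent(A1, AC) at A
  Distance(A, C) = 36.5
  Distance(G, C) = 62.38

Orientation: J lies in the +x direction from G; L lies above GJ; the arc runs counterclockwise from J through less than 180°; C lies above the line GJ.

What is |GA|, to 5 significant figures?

41.812

Checks: G = (0.00, 0.00) ✓; ∠(LJ, JG) = 90.00° ✓; |LJ| = 13.30 ✓; |LA| = 13.30 ✓; ∠(LA, AC) = 90.00° ✓; |AC| = 36.50 ✓; |GC| = 62.38 ✓.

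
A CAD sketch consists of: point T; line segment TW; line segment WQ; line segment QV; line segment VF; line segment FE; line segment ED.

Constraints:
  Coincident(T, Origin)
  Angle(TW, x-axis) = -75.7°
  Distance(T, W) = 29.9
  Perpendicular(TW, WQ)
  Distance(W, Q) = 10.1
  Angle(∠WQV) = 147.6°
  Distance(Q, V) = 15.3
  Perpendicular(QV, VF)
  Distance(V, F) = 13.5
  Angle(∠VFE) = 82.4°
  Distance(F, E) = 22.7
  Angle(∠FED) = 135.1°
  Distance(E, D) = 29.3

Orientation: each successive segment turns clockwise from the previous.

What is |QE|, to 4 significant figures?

12.73

T is at the origin; TW runs at -75.7° with length 29.9, so W = (7.385, -28.97). The perpendicularity gives WQ at right angles to TW, so WQ runs at -165.7°; with |WQ| = 10.1, Q = (-2.402, -31.47). ∠WQV = 147.6° gives QV at 161.9° from the x-axis; with |QV| = 15.3, V = (-16.94, -26.71). QV is perpendicular to VF, so VF runs at 71.90°; with |VF| = 13.5, F = (-12.75, -13.88). ∠VFE = 82.4° gives FE at -25.70° from the x-axis; with |FE| = 22.7, E = (7.704, -23.73). Then |QE| = |E − Q| = 12.73.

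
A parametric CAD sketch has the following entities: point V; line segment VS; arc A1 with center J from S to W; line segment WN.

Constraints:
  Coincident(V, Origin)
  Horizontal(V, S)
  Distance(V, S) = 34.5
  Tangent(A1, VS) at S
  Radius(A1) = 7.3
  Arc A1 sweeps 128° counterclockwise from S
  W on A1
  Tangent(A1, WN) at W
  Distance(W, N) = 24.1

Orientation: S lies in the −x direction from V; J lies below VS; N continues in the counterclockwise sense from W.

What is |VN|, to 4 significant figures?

39.92

On A1, S sits at bearing 90° from J; a 128° counterclockwise sweep puts W at bearing 218°, so W = J + 7.3·(cos 218°, sin 218°) = (-40.25, -11.79). Tangency of A1 to WN means the radius JW is perpendicular to WN, so WN runs along (−sin 218°, cos 218°); with |WN| = 24.1, N = (-25.42, -30.79). Then |VN| = |N − V| = 39.92.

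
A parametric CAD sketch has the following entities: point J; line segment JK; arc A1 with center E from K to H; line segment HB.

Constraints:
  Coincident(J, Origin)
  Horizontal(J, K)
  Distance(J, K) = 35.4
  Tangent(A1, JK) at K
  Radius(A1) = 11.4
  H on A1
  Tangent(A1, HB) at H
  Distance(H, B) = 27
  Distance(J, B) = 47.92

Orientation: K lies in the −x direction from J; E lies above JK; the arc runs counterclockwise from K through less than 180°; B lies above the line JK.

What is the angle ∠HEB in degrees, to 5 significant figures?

67.109°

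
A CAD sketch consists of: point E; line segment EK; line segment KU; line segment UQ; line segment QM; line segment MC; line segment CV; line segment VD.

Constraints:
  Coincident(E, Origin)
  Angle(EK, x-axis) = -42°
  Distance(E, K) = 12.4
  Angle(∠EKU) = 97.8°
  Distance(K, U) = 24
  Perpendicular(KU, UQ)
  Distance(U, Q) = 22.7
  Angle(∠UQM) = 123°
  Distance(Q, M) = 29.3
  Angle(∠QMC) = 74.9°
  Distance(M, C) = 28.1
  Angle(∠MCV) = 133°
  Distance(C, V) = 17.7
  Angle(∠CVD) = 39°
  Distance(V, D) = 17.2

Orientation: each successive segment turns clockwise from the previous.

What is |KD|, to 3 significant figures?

13.6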